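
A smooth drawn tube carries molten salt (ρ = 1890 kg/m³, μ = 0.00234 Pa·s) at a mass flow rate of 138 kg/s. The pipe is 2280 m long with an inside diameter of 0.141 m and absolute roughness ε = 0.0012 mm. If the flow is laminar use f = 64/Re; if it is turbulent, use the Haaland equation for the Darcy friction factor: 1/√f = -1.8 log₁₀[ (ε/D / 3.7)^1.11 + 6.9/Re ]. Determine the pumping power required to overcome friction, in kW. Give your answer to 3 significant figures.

P ≈ 318 kW

A = πD²/4 = π(0.141)²/4 = 0.01561 m²; mean velocity V = ṁ/(ρA) = 138/(1890 · 0.01561) = 4.676 m/s.
Reynolds number Re = ρVD/μ = 1890 · 4.676 · 0.141 / 0.00234 = 5.325e+05.
Re > 4000 → turbulent. Relative roughness ε/D = 1.2e-06/0.141 = 8.51e-06. Haaland: 1/√f = -1.8 log₁₀[(8.51e-06/3.7)^1.11 + 6.9/5.325e+05] = -1.8 log₁₀[5.52e-07 + 1.3e-05] = 8.765, so f = 0.01302.
Darcy-Weisbach: ΔP = f(L/D)(ρV²/2) = 0.01302·(2280/0.141)·(1890·4.676²/2) = 0.01302·1.617e+04·2.066e+04 = 4.349e+06 Pa.
Q = ṁ/ρ = 138/1890 = 0.07302 m³/s.
Pumping power P = QΔP = 0.07302·4.349e+06 = 317600 W = 318 kW.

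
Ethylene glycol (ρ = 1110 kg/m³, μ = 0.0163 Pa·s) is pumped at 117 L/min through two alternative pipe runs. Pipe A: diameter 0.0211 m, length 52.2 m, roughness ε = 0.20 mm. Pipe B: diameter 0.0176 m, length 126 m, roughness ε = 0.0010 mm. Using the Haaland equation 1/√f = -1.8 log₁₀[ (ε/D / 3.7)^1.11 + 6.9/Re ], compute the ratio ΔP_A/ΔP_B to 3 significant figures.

Pipe A: V = Q/A = 0.00195/0.0003497 = 5.577 m/s; Re = 8013; ε/D = 0.00948; Haaland → f = 0.04364; ΔP_A = f(L/D)(ρV²/2) = 1.863e+06 Pa.
Pipe B: V = Q/A = 0.00195/0.0002433 = 8.015 m/s; Re = 9607; ε/D = 5.68e-05; Haaland → f = 0.03128; ΔP_B = f(L/D)(ρV²/2) = 7.986e+06 Pa.
ΔP_A/ΔP_B = 1.863e+06/7.986e+06 = 0.233.

ΔP_A/ΔP_B ≈ 0.233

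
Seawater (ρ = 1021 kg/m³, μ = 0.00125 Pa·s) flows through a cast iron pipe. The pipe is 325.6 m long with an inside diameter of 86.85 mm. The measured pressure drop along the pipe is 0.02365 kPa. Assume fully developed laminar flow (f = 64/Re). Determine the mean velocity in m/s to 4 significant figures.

For laminar flow, f = 64/Re with Re = ρVD/μ, so Darcy-Weisbach reduces to ΔP = 32μLV/D². Solving for V: V = ΔP·D²/(32μL) = 23.65·(0.08685)²/(32·0.00125·325.6) = 0.0137 m/s.
Check: Re = ρVD/μ = 1021·0.0137·0.08685/0.00125 = 971.7 < 2300, so the laminar assumption holds.

V ≈ 0.01370 m/s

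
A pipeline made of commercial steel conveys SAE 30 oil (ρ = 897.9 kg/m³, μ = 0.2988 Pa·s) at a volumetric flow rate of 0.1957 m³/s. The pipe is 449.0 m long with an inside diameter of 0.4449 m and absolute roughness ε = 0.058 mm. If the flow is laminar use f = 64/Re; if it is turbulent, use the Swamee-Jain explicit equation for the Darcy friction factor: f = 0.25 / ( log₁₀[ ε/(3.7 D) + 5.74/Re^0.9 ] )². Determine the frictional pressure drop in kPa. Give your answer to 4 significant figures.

ΔP ≈ 27.30 kPa

Cross-sectional area A = πD²/4 = π(0.4449)²/4 = 0.1555 m²; mean velocity V = Q/A = 0.1957/0.1555 = 1.259 m/s.
Reynolds number Re = ρVD/μ = 897.9 · 1.259 · 0.4449 / 0.299 = 1683.
Re < 2300 → laminar flow, so f = 64/Re = 64/1683 = 0.03803 (the turbulent correlation is not needed).
Darcy-Weisbach: ΔP = f(L/D)(ρV²/2) = 0.03803·(449/0.4449)·(897.9·1.259²/2) = 0.03803·1009·711.5 = 2.73e+04 Pa.
ΔP = 2.73e+04 Pa = 27.30 kPa.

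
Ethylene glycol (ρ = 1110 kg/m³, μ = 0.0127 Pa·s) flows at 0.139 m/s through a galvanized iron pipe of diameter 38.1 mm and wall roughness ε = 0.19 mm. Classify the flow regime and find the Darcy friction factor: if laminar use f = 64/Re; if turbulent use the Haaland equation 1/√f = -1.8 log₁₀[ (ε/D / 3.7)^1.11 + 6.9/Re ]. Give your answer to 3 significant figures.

f ≈ 0.138

Re = ρVD/μ = 1110·0.139·0.0381/0.0127 = 462.9.
Re < 2300 → laminar, so f = 64/Re = 0.1383 (roughness is irrelevant in laminar flow).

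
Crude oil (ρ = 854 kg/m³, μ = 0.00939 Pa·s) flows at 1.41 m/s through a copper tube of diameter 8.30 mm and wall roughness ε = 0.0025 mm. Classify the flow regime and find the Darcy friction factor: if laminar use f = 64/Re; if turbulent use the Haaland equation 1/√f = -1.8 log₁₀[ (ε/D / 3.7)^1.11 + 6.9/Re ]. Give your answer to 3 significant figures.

f ≈ 0.0601

Re = ρVD/μ = 854·1.41·0.0083/0.00939 = 1064.
Re < 2300 → laminar, so f = 64/Re = 0.06013 (roughness is irrelevant in laminar flow).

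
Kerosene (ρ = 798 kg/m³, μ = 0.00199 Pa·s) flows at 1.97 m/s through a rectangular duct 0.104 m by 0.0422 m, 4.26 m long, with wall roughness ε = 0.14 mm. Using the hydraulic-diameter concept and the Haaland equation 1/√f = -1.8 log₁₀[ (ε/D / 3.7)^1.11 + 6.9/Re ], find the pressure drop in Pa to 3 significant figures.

ΔP ≈ 2980 Pa

Hydraulic diameter D_h = 4A/P = 4·(0.104·0.0422)/(2·(0.104+0.0422)) = 0.01756/0.2924 = 0.06004 m.
Re = ρVD_h/μ = 798·1.97·0.06004/0.00199 = 4.743e+04.
ε/D_h = 0.00014/0.06004 = 0.00233; Haaland gives 1/√f = -1.8 log₁₀[0.00028+0.000145] = 6.068, so f = 0.02716.
ΔP = f(L/D_h)(ρV²/2) = 0.02716·4.26/0.06004·1548 = 2984 Pa.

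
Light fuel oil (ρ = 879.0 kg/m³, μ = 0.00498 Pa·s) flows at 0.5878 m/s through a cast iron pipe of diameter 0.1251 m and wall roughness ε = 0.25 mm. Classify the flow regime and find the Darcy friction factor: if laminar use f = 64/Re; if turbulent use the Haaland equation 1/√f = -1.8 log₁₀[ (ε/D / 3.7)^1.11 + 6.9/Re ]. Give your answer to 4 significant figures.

f ≈ 0.03181

Re = ρVD/μ = 879·0.5878·0.1251/0.00498 = 1.298e+04.
Re > 4000 → turbulent. ε/D = 0.00025/0.1251 = 0.002; Haaland: 1/√f = -1.8 log₁₀[0.000236 + 0.000532] = 5.607, so f = 0.03181.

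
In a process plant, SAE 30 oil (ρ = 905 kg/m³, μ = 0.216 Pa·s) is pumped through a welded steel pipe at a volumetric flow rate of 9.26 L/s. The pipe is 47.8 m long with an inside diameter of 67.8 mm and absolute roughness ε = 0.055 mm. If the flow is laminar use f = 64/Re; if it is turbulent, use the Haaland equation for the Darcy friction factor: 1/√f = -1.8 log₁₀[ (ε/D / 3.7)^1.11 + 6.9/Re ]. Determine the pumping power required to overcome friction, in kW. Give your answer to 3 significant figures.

Q = 9.26 L/s = 9.26/1000 = 0.00926 m³/s.
Cross-sectional area A = πD²/4 = π(0.0678)²/4 = 0.00361 m²; mean velocity V = Q/A = 0.00926/0.00361 = 2.565 m/s.
Reynolds number Re = ρVD/μ = 905 · 2.565 · 0.0678 / 0.216 = 728.6.
Re < 2300 → laminar flow, so f = 64/Re = 64/728.6 = 0.08784 (the turbulent correlation is not needed).
Darcy-Weisbach: ΔP = f(L/D)(ρV²/2) = 0.08784·(47.8/0.0678)·(905·2.565²/2) = 0.08784·705·2977 = 1.843e+05 Pa.
Pumping power P = QΔP = 0.00926·1.843e+05 = 1707 W = 1.71 kW.

P ≈ 1.71 kW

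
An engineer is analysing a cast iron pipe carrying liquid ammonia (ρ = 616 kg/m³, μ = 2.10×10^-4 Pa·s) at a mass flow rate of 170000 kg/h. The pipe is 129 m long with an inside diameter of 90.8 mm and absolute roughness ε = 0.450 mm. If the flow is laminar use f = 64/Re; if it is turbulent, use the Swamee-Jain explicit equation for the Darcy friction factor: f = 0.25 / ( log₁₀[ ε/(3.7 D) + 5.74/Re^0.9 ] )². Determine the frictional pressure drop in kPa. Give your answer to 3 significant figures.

ṁ = 170000 kg/h = 170000/3600 = 47.22 kg/s.
A = πD²/4 = π(0.0908)²/4 = 0.006475 m²; mean velocity V = ṁ/(ρA) = 47.22/(616 · 0.006475) = 11.84 m/s.
Reynolds number Re = ρVD/μ = 616 · 11.84 · 0.0908 / 0.00021 = 3.153e+06.
Re > 4000 → turbulent. Relative roughness ε/D = 0.00045/0.0908 = 0.00496. Swamee-Jain: f = 0.25/(log₁₀[0.00496/3.7 + 5.74/3.153e+06^0.9])² = 0.25/(log₁₀[0.00134 + 8.13e-06])² = 0.25/(-2.87)² = 0.03034.
Darcy-Weisbach: ΔP = f(L/D)(ρV²/2) = 0.03034·(129/0.0908)·(616·11.84²/2) = 0.03034·1421·4.317e+04 = 1.861e+06 Pa.
ΔP = 1.861e+06 Pa = 1860 kPa.

ΔP ≈ 1860 kPa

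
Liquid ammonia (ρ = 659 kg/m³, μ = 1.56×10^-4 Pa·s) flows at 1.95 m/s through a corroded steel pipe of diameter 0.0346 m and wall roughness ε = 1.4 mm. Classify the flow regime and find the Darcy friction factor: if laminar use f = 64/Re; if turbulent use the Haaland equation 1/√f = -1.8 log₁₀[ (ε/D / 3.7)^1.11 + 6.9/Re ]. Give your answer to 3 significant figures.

f ≈ 0.0652

Re = ρVD/μ = 659·1.95·0.0346/0.000156 = 2.85e+05.
Re > 4000 → turbulent. ε/D = 0.0014/0.0346 = 0.0405; Haaland: 1/√f = -1.8 log₁₀[0.00665 + 2.42e-05] = 3.916, so f = 0.06523.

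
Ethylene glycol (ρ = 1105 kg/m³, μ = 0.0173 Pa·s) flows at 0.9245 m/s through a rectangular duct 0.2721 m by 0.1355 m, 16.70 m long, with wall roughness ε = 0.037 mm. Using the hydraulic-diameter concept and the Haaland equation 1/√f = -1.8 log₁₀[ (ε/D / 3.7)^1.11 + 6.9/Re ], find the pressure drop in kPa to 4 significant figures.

ΔP ≈ 1.333 kPa

Hydraulic diameter D_h = 4A/P = 4·(0.2721·0.1355)/(2·(0.2721+0.1355)) = 0.1475/0.8152 = 0.1809 m.
Re = ρVD_h/μ = 1105·0.9245·0.1809/0.0173 = 1.068e+04.
ε/D_h = 3.7e-05/0.1809 = 0.000205; Haaland gives 1/√f = -1.8 log₁₀[1.88e-05+0.000646] = 5.719, so f = 0.03057.
ΔP = f(L/D_h)(ρV²/2) = 0.03057·16.7/0.1809·472.2 = 1333 Pa.
ΔP = 1.333 kPa.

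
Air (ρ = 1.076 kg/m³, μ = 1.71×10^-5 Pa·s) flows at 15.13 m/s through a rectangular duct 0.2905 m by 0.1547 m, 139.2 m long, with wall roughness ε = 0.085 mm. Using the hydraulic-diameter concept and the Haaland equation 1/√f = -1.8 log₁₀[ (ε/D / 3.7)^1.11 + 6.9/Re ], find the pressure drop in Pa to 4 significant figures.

Hydraulic diameter D_h = 4A/P = 4·(0.2905·0.1547)/(2·(0.2905+0.1547)) = 0.1798/0.8904 = 0.2019 m.
Re = ρVD_h/μ = 1.076·15.13·0.2019/1.71e-05 = 1.922e+05.
ε/D_h = 8.5e-05/0.2019 = 0.000421; Haaland gives 1/√f = -1.8 log₁₀[4.19e-05+3.59e-05] = 7.396, so f = 0.01828.
ΔP = f(L/D_h)(ρV²/2) = 0.01828·139.2/0.2019·123.2 = 1552 Pa.

ΔP ≈ 1552 Pa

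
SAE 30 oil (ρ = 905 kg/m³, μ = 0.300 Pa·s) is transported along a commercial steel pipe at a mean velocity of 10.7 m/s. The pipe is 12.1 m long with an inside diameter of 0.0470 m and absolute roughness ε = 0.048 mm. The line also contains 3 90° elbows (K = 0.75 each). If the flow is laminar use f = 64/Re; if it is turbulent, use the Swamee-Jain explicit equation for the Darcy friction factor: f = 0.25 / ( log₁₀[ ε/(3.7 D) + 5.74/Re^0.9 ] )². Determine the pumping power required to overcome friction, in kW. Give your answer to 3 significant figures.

Reynolds number Re = ρVD/μ = 905 · 10.7 · 0.047 / 0.3 = 1517.
Re < 2300 → laminar flow, so f = 64/Re = 64/1517 = 0.04219 (the turbulent correlation is not needed).
Total minor-loss coefficient ΣK = 3·0.75 = 2.25.
ΔP = [f·L/D + ΣK]·(ρV²/2) = [0.04219·12.1/0.047 + 2.25]·(905·10.7²/2) = [10.86 + 2.25]·5.181e+04 = 6.792e+05 Pa.
Q = V·A = 10.7·0.001735 = 0.01856 m³/s.
Pumping power P = QΔP = 0.01856·6.792e+05 = 12610 W = 12.6 kW.

P ≈ 12.6 kW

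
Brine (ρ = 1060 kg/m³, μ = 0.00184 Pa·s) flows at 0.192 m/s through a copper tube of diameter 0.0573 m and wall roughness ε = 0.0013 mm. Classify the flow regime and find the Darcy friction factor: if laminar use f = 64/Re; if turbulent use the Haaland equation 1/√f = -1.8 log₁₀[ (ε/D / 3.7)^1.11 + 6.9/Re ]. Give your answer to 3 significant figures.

Re = ρVD/μ = 1060·0.192·0.0573/0.00184 = 6338.
Re > 4000 → turbulent. ε/D = 1.3e-06/0.0573 = 2.27e-05; Haaland: 1/√f = -1.8 log₁₀[1.64e-06 + 0.00109] = 5.332, so f = 0.03517.

f ≈ 0.0352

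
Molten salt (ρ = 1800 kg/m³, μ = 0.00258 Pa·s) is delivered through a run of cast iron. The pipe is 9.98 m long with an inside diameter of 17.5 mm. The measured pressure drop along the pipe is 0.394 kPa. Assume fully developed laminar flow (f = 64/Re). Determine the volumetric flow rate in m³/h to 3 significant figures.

Q ≈ 0.127 m³/h

For laminar flow, f = 64/Re with Re = ρVD/μ, so Darcy-Weisbach reduces to ΔP = 32μLV/D². Solving for V: V = ΔP·D²/(32μL) = 394·(0.0175)²/(32·0.00258·9.98) = 0.1464 m/s.
Check: Re = ρVD/μ = 1800·0.1464·0.0175/0.00258 = 1788 < 2300, so the laminar assumption holds.
Q = V·A = 0.1464·(π/4·0.0175²) = 3.522e-05 m³/s = 0.127 m³/h.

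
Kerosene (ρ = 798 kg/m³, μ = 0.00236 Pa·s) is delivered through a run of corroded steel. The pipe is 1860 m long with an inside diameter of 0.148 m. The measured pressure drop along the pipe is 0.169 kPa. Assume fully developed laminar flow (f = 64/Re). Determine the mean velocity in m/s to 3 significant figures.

V ≈ 0.0264 m/s

For laminar flow, f = 64/Re with Re = ρVD/μ, so Darcy-Weisbach reduces to ΔP = 32μLV/D². Solving for V: V = ΔP·D²/(32μL) = 169·(0.148)²/(32·0.00236·1860) = 0.02635 m/s.
Check: Re = ρVD/μ = 798·0.02635·0.148/0.00236 = 1319 < 2300, so the laminar assumption holds.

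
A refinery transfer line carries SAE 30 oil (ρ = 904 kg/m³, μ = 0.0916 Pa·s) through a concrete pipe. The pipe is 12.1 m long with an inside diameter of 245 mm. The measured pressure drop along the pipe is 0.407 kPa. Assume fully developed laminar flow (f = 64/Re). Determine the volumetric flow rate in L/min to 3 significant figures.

For laminar flow, f = 64/Re with Re = ρVD/μ, so Darcy-Weisbach reduces to ΔP = 32μLV/D². Solving for V: V = ΔP·D²/(32μL) = 407·(0.245)²/(32·0.0916·12.1) = 0.6888 m/s.
Check: Re = ρVD/μ = 904·0.6888·0.245/0.0916 = 1665 < 2300, so the laminar assumption holds.
Q = V·A = 0.6888·(π/4·0.245²) = 0.03247 m³/s = 1950 L/min.

Q ≈ 1950 L/min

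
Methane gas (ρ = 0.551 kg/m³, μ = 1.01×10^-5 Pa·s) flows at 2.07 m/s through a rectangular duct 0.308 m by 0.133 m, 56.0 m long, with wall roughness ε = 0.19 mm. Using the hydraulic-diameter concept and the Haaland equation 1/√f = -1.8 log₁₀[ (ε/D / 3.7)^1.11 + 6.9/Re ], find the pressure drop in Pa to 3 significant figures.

ΔP ≈ 9.75 Pa

Hydraulic diameter D_h = 4A/P = 4·(0.308·0.133)/(2·(0.308+0.133)) = 0.1639/0.882 = 0.1858 m.
Re = ρVD_h/μ = 0.551·2.07·0.1858/1.01e-05 = 2.098e+04.
ε/D_h = 0.00019/0.1858 = 0.00102; Haaland gives 1/√f = -1.8 log₁₀[0.000112+0.000329] = 6.04, so f = 0.02741.
ΔP = f(L/D_h)(ρV²/2) = 0.02741·56/0.1858·1.18 = 9.755 Pa.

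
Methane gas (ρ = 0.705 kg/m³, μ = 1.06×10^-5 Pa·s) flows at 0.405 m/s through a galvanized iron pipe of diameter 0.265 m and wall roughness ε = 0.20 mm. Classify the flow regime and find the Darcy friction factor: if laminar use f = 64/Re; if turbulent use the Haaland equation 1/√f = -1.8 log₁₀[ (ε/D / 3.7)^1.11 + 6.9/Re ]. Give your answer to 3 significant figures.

f ≈ 0.0348

Re = ρVD/μ = 0.705·0.405·0.265/1.06e-05 = 7138.
Re > 4000 → turbulent. ε/D = 0.0002/0.265 = 0.000755; Haaland: 1/√f = -1.8 log₁₀[8.01e-05 + 0.000967] = 5.364, so f = 0.03475.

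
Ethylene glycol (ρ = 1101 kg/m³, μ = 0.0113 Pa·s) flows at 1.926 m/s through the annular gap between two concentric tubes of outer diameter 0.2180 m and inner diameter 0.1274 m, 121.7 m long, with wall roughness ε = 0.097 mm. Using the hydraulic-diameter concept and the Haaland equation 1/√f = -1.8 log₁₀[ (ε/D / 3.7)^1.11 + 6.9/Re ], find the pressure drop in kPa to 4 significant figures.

ΔP ≈ 78.66 kPa

Hydraulic diameter D_h = 4A/P = D_o - D_i = 0.218 - 0.1274 = 0.0906 m.
Re = ρVD_h/μ = 1101·1.926·0.0906/0.0113 = 1.7e+04.
ε/D_h = 9.7e-05/0.0906 = 0.00107; Haaland gives 1/√f = -1.8 log₁₀[0.000118+0.000406] = 5.905, so f = 0.02868.
ΔP = f(L/D_h)(ρV²/2) = 0.02868·121.7/0.0906·2042 = 7.866e+04 Pa.
ΔP = 78.66 kPa.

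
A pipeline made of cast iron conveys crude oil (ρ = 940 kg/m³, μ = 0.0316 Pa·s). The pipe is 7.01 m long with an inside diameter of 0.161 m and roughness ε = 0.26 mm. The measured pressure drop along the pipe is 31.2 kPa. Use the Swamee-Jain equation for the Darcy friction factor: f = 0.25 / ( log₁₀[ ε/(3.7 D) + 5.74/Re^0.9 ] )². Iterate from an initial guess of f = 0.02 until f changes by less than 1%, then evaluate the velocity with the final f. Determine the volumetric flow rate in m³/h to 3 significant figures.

Q ≈ 552 m³/h

Rearranging Darcy-Weisbach: V = √(2·ΔP·D/(f·L·ρ)). With ε/D = 0.00026/0.161 = 0.00161, iterate starting from f = 0.02:
  f = 0.02 → V = √(2·3.12e+04·0.161/(0.02·7.01·940)) = 8.731 m/s; Re = ρVD/μ = 4.182e+04; f → 0.02638
  f = 0.02638 → V = 7.603 m/s; Re = 3.641e+04; f → 0.02684
  f = 0.02684 → V = 7.537 m/s; Re = 3.61e+04; f → 0.02687
Converged (Δf/f < 1%). With the final f = 0.02687: V = √(2·3.12e+04·0.161/(0.02687·7.01·940)) = 7.533 m/s.
Q = V·A = 7.533·(π/4·0.161²) = 0.1534 m³/s = 552 m³/h.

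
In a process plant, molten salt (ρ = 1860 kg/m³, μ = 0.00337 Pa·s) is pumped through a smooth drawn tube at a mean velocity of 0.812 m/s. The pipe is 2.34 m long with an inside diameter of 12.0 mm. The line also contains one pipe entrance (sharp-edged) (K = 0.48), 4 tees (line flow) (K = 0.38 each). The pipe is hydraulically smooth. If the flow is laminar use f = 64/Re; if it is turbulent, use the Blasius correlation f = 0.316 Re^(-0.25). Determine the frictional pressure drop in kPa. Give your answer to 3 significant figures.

Reynolds number Re = ρVD/μ = 1860 · 0.812 · 0.012 / 0.00337 = 5378.
Re > 4000 → turbulent. Smooth-pipe (Blasius): f = 0.316 Re^(-0.25) = 0.316/(5378)^0.25 = 0.0369.
Total minor-loss coefficient ΣK = 1·0.48 + 4·0.38 = 2.
ΔP = [f·L/D + ΣK]·(ρV²/2) = [0.0369·2.34/0.012 + 2]·(1860·0.812²/2) = [7.196 + 2]·613.2 = 5639 Pa.
ΔP = 5639 Pa = 5.64 kPa.

ΔP ≈ 5.64 kPa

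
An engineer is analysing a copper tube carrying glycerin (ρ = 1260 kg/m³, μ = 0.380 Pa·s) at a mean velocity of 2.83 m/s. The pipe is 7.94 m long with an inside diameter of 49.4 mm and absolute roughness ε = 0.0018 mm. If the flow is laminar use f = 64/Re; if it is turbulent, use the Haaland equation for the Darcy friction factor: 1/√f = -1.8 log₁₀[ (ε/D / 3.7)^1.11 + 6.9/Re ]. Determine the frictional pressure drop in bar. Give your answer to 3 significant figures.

Reynolds number Re = ρVD/μ = 1260 · 2.83 · 0.0494 / 0.38 = 463.6.
Re < 2300 → laminar flow, so f = 64/Re = 64/463.6 = 0.1381 (the turbulent correlation is not needed).
Darcy-Weisbach: ΔP = f(L/D)(ρV²/2) = 0.1381·(7.94/0.0494)·(1260·2.83²/2) = 0.1381·160.7·5046 = 1.12e+05 Pa.
ΔP = 1.12e+05 Pa = 1.12 bar.

ΔP ≈ 1.12 bar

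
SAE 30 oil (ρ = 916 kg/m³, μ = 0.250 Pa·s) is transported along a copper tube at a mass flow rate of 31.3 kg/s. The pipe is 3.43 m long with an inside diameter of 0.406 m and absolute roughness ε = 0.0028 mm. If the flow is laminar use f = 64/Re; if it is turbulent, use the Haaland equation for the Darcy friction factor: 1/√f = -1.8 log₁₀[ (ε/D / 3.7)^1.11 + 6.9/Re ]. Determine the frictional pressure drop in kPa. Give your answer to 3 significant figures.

ΔP ≈ 0.0439 kPa

A = πD²/4 = π(0.406)²/4 = 0.1295 m²; mean velocity V = ṁ/(ρA) = 31.3/(916 · 0.1295) = 0.2639 m/s.
Reynolds number Re = ρVD/μ = 916 · 0.2639 · 0.406 / 0.25 = 392.6.
Re < 2300 → laminar flow, so f = 64/Re = 64/392.6 = 0.163 (the turbulent correlation is not needed).
Darcy-Weisbach: ΔP = f(L/D)(ρV²/2) = 0.163·(3.43/0.406)·(916·0.2639²/2) = 0.163·8.448·31.91 = 43.94 Pa.
ΔP = 43.94 Pa = 0.0439 kPa.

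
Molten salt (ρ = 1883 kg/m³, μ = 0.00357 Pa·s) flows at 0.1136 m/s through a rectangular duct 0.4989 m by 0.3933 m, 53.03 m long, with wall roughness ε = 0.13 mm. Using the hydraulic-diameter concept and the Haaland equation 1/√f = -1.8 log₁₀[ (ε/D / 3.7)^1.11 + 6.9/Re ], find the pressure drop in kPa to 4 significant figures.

ΔP ≈ 0.03613 kPa

Hydraulic diameter D_h = 4A/P = 4·(0.4989·0.3933)/(2·(0.4989+0.3933)) = 0.7849/1.784 = 0.4399 m.
Re = ρVD_h/μ = 1883·0.1136·0.4399/0.00357 = 2.636e+04.
ε/D_h = 0.00013/0.4399 = 0.000296; Haaland gives 1/√f = -1.8 log₁₀[2.83e-05+0.000262] = 6.367, so f = 0.02466.
ΔP = f(L/D_h)(ρV²/2) = 0.02466·53.03/0.4399·12.15 = 36.13 Pa.
ΔP = 0.03613 kPa.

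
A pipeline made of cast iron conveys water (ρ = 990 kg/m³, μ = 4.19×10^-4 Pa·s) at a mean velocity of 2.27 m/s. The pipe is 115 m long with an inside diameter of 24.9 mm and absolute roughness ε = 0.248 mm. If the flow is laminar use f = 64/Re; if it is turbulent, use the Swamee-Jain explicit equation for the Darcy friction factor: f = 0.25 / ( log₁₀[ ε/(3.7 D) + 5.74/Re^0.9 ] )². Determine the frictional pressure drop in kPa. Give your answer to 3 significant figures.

Reynolds number Re = ρVD/μ = 990 · 2.27 · 0.0249 / 0.000419 = 1.336e+05.
Re > 4000 → turbulent. Relative roughness ε/D = 0.000248/0.0249 = 0.00996. Swamee-Jain: f = 0.25/(log₁₀[0.00996/3.7 + 5.74/1.336e+05^0.9])² = 0.25/(log₁₀[0.00269 + 0.00014])² = 0.25/(-2.548)² = 0.03851.
Darcy-Weisbach: ΔP = f(L/D)(ρV²/2) = 0.03851·(115/0.0249)·(990·2.27²/2) = 0.03851·4618·2551 = 4.536e+05 Pa.
ΔP = 4.536e+05 Pa = 454 kPa.

ΔP ≈ 454 kPa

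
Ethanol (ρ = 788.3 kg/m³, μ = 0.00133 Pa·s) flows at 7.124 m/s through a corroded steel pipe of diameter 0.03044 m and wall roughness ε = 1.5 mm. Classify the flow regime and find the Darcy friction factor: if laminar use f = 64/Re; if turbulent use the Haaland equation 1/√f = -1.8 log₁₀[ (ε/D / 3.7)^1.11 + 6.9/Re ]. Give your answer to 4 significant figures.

Re = ρVD/μ = 788.3·7.124·0.03044/0.00133 = 1.285e+05.
Re > 4000 → turbulent. ε/D = 0.0015/0.03044 = 0.0493; Haaland: 1/√f = -1.8 log₁₀[0.00828 + 5.37e-05] = 3.742, so f = 0.0714.

f ≈ 0.07140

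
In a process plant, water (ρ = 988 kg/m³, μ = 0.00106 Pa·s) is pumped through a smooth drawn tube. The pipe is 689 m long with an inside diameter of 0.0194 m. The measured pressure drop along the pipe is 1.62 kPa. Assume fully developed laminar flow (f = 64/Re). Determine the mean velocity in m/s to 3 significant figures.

V ≈ 0.0261 m/s

For laminar flow, f = 64/Re with Re = ρVD/μ, so Darcy-Weisbach reduces to ΔP = 32μLV/D². Solving for V: V = ΔP·D²/(32μL) = 1620·(0.0194)²/(32·0.00106·689) = 0.02609 m/s.
Check: Re = ρVD/μ = 988·0.02609·0.0194/0.00106 = 471.7 < 2300, so the laminar assumption holds.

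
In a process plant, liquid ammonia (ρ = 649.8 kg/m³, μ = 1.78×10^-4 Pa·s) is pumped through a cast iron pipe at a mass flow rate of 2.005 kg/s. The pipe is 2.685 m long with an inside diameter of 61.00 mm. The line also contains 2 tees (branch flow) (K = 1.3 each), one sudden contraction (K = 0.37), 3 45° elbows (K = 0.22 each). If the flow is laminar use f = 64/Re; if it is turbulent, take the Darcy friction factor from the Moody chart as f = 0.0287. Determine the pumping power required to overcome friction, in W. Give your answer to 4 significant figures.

A = πD²/4 = π(0.061)²/4 = 0.002922 m²; mean velocity V = ṁ/(ρA) = 2.005/(649.8 · 0.002922) = 1.056 m/s.
Reynolds number Re = ρVD/μ = 649.8 · 1.056 · 0.061 / 0.000178 = 2.351e+05.
Re > 4000 → turbulent; use the Moody-chart value f = 0.0287.
Total minor-loss coefficient ΣK = 2·1.3 + 1·0.37 + 3·0.22 = 3.63.
ΔP = [f·L/D + ΣK]·(ρV²/2) = [0.0287·2.685/0.061 + 3.63]·(649.8·1.056²/2) = [1.263 + 3.63]·362.2 = 1772 Pa.
Q = ṁ/ρ = 2.005/649.8 = 0.003086 m³/s.
Pumping power P = QΔP = 0.003086·1772 = 5.4683 W = 5.468 W.

P ≈ 5.468 W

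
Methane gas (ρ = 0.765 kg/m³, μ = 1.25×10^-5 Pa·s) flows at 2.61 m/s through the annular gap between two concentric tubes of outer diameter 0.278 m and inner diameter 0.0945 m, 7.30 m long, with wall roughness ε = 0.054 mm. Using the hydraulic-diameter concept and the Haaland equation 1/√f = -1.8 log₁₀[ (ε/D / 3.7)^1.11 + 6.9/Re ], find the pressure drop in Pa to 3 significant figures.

Hydraulic diameter D_h = 4A/P = D_o - D_i = 0.278 - 0.0945 = 0.1835 m.
Re = ρVD_h/μ = 0.765·2.61·0.1835/1.25e-05 = 2.931e+04.
ε/D_h = 5.4e-05/0.1835 = 0.000294; Haaland gives 1/√f = -1.8 log₁₀[2.82e-05+0.000235] = 6.442, so f = 0.02409.
ΔP = f(L/D_h)(ρV²/2) = 0.02409·7.3/0.1835·2.606 = 2.497 Pa.

ΔP ≈ 2.50 Pa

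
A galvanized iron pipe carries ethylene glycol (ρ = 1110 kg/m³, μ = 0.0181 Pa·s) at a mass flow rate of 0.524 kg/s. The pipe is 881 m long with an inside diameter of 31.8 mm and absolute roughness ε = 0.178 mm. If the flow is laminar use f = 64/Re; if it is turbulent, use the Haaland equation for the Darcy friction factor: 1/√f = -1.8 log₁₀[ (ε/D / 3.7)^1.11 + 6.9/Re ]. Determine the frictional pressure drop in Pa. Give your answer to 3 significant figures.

A = πD²/4 = π(0.0318)²/4 = 0.0007942 m²; mean velocity V = ṁ/(ρA) = 0.524/(1110 · 0.0007942) = 0.5944 m/s.
Reynolds number Re = ρVD/μ = 1110 · 0.5944 · 0.0318 / 0.0181 = 1159.
Re < 2300 → laminar flow, so f = 64/Re = 64/1159 = 0.05521 (the turbulent correlation is not needed).
Darcy-Weisbach: ΔP = f(L/D)(ρV²/2) = 0.05521·(881/0.0318)·(1110·0.5944²/2) = 0.05521·2.77e+04·196.1 = 2.999e+05 Pa.

ΔP ≈ 300000 Pa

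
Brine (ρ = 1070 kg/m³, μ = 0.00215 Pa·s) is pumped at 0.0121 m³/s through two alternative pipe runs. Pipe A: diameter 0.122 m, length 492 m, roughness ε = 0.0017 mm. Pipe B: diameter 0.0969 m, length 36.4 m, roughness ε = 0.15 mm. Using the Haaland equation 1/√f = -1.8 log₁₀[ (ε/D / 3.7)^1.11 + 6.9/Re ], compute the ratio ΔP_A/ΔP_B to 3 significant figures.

Pipe A: V = Q/A = 0.0121/0.01169 = 1.035 m/s; Re = 6.285e+04; ε/D = 1.39e-05; Haaland → f = 0.01972; ΔP_A = f(L/D)(ρV²/2) = 4.56e+04 Pa.
Pipe B: V = Q/A = 0.0121/0.007375 = 1.641 m/s; Re = 7.913e+04; ε/D = 0.00155; Haaland → f = 0.02413; ΔP_B = f(L/D)(ρV²/2) = 1.305e+04 Pa.
ΔP_A/ΔP_B = 4.56e+04/1.305e+04 = 3.49.

ΔP_A/ΔP_B ≈ 3.49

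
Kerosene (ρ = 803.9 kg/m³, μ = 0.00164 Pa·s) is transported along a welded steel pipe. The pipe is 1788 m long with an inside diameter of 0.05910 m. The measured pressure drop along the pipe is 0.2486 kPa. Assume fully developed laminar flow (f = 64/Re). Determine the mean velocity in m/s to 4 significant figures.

For laminar flow, f = 64/Re with Re = ρVD/μ, so Darcy-Weisbach reduces to ΔP = 32μLV/D². Solving for V: V = ΔP·D²/(32μL) = 248.6·(0.0591)²/(32·0.00164·1788) = 0.009254 m/s.
Check: Re = ρVD/μ = 803.9·0.009254·0.0591/0.00164 = 268.1 < 2300, so the laminar assumption holds.

V ≈ 0.009254 m/s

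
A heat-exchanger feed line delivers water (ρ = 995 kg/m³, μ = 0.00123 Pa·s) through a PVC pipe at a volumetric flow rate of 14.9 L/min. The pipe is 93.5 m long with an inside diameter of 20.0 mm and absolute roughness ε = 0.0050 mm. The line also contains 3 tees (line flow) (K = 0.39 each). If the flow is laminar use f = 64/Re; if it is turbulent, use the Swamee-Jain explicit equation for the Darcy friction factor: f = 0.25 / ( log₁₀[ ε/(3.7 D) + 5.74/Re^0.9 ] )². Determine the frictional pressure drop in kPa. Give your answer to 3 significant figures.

Q = 14.9 L/min = 14.9/60000 = 0.0002483 m³/s.
Cross-sectional area A = πD²/4 = π(0.02)²/4 = 0.0003142 m²; mean velocity V = Q/A = 0.0002483/0.0003142 = 0.7905 m/s.
Reynolds number Re = ρVD/μ = 995 · 0.7905 · 0.02 / 0.00123 = 1.279e+04.
Re > 4000 → turbulent. Relative roughness ε/D = 5e-06/0.02 = 0.00025. Swamee-Jain: f = 0.25/(log₁₀[0.00025/3.7 + 5.74/1.279e+04^0.9])² = 0.25/(log₁₀[6.76e-05 + 0.00116])² = 0.25/(-2.913)² = 0.02947.
Total minor-loss coefficient ΣK = 3·0.39 = 1.17.
ΔP = [f·L/D + ΣK]·(ρV²/2) = [0.02947·93.5/0.02 + 1.17]·(995·0.7905²/2) = [137.8 + 1.17]·310.9 = 4.319e+04 Pa.
ΔP = 4.319e+04 Pa = 43.2 kPa.

ΔP ≈ 43.2 kPa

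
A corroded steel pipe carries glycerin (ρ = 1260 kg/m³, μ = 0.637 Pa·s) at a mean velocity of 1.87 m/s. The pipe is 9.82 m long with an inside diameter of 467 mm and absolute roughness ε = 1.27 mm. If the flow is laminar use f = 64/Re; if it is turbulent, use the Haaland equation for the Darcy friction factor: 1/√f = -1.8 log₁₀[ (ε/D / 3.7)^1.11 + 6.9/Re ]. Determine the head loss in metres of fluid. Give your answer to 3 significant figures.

Reynolds number Re = ρVD/μ = 1260 · 1.87 · 0.467 / 0.637 = 1727.
Re < 2300 → laminar flow, so f = 64/Re = 64/1727 = 0.03705 (the turbulent correlation is not needed).
Darcy-Weisbach: ΔP = f(L/D)(ρV²/2) = 0.03705·(9.82/0.467)·(1260·1.87²/2) = 0.03705·21.03·2203 = 1716 Pa.
Head loss h_f = ΔP/(ρg) = 1716/(1260·9.81) = 0.139 m.

h_f ≈ 0.139 m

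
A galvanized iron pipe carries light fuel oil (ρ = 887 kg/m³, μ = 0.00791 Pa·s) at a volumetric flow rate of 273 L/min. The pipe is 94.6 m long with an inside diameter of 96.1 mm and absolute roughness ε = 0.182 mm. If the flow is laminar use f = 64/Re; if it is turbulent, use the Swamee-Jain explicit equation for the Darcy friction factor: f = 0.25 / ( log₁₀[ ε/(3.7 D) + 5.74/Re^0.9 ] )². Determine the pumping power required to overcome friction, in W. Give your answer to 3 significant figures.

Q = 273 L/min = 273/60000 = 0.00455 m³/s.
Cross-sectional area A = πD²/4 = π(0.0961)²/4 = 0.007253 m²; mean velocity V = Q/A = 0.00455/0.007253 = 0.6273 m/s.
Reynolds number Re = ρVD/μ = 887 · 0.6273 · 0.0961 / 0.00791 = 6760.
Re > 4000 → turbulent. Relative roughness ε/D = 0.000182/0.0961 = 0.00189. Swamee-Jain: f = 0.25/(log₁₀[0.00189/3.7 + 5.74/6760^0.9])² = 0.25/(log₁₀[0.000512 + 0.00205])² = 0.25/(-2.591)² = 0.03723.
Darcy-Weisbach: ΔP = f(L/D)(ρV²/2) = 0.03723·(94.6/0.0961)·(887·0.6273²/2) = 0.03723·984.4·174.5 = 6396 Pa.
Pumping power P = QΔP = 0.00455·6396 = 29.10 W = 29.1 W.

P ≈ 29.1 W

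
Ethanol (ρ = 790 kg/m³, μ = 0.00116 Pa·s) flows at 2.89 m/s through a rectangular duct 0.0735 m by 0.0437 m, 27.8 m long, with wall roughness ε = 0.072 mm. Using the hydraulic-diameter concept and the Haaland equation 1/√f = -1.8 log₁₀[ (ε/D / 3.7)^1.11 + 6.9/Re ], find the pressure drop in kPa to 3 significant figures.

Hydraulic diameter D_h = 4A/P = 4·(0.0735·0.0437)/(2·(0.0735+0.0437)) = 0.01285/0.2344 = 0.05481 m.
Re = ρVD_h/μ = 790·2.89·0.05481/0.00116 = 1.079e+05.
ε/D_h = 7.2e-05/0.05481 = 0.00131; Haaland gives 1/√f = -1.8 log₁₀[0.000148+6.4e-05] = 6.612, so f = 0.02287.
ΔP = f(L/D_h)(ρV²/2) = 0.02287·27.8/0.05481·3299 = 3.827e+04 Pa.
ΔP = 38.3 kPa.

ΔP ≈ 38.3 kPa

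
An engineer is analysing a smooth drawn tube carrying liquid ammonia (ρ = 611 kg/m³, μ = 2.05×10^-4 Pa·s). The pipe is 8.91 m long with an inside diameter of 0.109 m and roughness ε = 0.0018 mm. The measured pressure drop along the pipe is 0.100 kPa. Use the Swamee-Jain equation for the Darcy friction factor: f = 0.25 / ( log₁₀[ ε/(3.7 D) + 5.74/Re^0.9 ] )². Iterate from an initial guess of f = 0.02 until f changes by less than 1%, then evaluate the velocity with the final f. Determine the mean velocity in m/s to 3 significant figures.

V ≈ 0.495 m/s

Rearranging Darcy-Weisbach: V = √(2·ΔP·D/(f·L·ρ)). With ε/D = 1.8e-06/0.109 = 1.65e-05, iterate starting from f = 0.02:
  f = 0.02 → V = √(2·100·0.109/(0.02·8.91·611)) = 0.4475 m/s; Re = ρVD/μ = 1.454e+05; f → 0.01667
  f = 0.01667 → V = 0.4901 m/s; Re = 1.592e+05; f → 0.01638
  f = 0.01638 → V = 0.4945 m/s; Re = 1.606e+05; f → 0.01635
Converged (Δf/f < 1%). With the final f = 0.01635: V = √(2·100·0.109/(0.01635·8.91·611)) = 0.4949 m/s.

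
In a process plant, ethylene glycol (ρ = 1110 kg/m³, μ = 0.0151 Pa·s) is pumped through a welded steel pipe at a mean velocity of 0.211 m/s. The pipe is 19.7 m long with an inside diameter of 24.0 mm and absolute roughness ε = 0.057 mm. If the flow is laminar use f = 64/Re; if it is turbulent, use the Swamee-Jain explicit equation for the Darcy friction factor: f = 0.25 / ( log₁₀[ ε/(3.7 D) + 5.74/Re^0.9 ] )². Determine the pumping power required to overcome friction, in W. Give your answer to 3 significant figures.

Reynolds number Re = ρVD/μ = 1110 · 0.211 · 0.024 / 0.0151 = 372.3.
Re < 2300 → laminar flow, so f = 64/Re = 64/372.3 = 0.1719 (the turbulent correlation is not needed).
Darcy-Weisbach: ΔP = f(L/D)(ρV²/2) = 0.1719·(19.7/0.024)·(1110·0.211²/2) = 0.1719·820.8·24.71 = 3487 Pa.
Q = V·A = 0.211·0.0004524 = 9.545e-05 m³/s.
Pumping power P = QΔP = 9.545e-05·3487 = 0.3328 W = 0.333 W.

P ≈ 0.333 W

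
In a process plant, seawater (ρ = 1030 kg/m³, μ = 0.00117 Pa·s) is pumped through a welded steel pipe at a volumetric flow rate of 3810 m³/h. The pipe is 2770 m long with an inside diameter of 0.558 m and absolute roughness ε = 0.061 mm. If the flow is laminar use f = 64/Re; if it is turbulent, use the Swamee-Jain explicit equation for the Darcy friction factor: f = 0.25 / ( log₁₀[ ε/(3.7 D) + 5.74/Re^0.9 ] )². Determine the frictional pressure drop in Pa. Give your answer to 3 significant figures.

Q = 3810 m³/h = 3810/3600 = 1.058 m³/s.
Cross-sectional area A = πD²/4 = π(0.558)²/4 = 0.2445 m²; mean velocity V = Q/A = 1.058/0.2445 = 4.328 m/s.
Reynolds number Re = ρVD/μ = 1030 · 4.328 · 0.558 / 0.00117 = 2.126e+06.
Re > 4000 → turbulent. Relative roughness ε/D = 6.1e-05/0.558 = 0.000109. Swamee-Jain: f = 0.25/(log₁₀[0.000109/3.7 + 5.74/2.126e+06^0.9])² = 0.25/(log₁₀[2.95e-05 + 1.16e-05])² = 0.25/(-4.386)² = 0.013.
Darcy-Weisbach: ΔP = f(L/D)(ρV²/2) = 0.013·(2770/0.558)·(1030·4.328²/2) = 0.013·4964·9646 = 6.223e+05 Pa.

ΔP ≈ 622000 Pa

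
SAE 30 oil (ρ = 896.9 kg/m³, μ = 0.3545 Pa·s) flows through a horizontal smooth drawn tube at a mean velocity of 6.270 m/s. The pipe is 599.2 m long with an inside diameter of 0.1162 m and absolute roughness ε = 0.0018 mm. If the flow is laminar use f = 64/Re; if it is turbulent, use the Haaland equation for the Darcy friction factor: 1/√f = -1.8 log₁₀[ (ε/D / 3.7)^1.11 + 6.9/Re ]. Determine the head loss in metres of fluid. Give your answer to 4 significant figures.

Reynolds number Re = ρVD/μ = 896.9 · 6.27 · 0.1162 / 0.354 = 1843.
Re < 2300 → laminar flow, so f = 64/Re = 64/1843 = 0.03472 (the turbulent correlation is not needed).
Darcy-Weisbach: ΔP = f(L/D)(ρV²/2) = 0.03472·(599.2/0.1162)·(896.9·6.27²/2) = 0.03472·5157·1.763e+04 = 3.156e+06 Pa.
Head loss h_f = ΔP/(ρg) = 3.156e+06/(896.9·9.81) = 358.7 m.

h_f ≈ 358.7 m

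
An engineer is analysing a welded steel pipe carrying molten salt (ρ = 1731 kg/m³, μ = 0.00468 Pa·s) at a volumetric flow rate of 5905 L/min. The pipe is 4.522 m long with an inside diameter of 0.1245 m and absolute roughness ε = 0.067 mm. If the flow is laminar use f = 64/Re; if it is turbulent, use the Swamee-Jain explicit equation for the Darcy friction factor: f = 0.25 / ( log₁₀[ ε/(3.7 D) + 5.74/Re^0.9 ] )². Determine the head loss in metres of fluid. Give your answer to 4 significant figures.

h_f ≈ 2.213 m

Q = 5905 L/min = 5905/60000 = 0.09842 m³/s.
Cross-sectional area A = πD²/4 = π(0.1245)²/4 = 0.01217 m²; mean velocity V = Q/A = 0.09842/0.01217 = 8.084 m/s.
Reynolds number Re = ρVD/μ = 1731 · 8.084 · 0.1245 / 0.00468 = 3.723e+05.
Re > 4000 → turbulent. Relative roughness ε/D = 6.7e-05/0.1245 = 0.000538. Swamee-Jain: f = 0.25/(log₁₀[0.000538/3.7 + 5.74/3.723e+05^0.9])² = 0.25/(log₁₀[0.000145 + 5.56e-05])² = 0.25/(-3.697)² = 0.01829.
Darcy-Weisbach: ΔP = f(L/D)(ρV²/2) = 0.01829·(4.522/0.1245)·(1731·8.084²/2) = 0.01829·36.32·5.656e+04 = 3.759e+04 Pa.
Head loss h_f = ΔP/(ρg) = 3.759e+04/(1731·9.81) = 2.213 m.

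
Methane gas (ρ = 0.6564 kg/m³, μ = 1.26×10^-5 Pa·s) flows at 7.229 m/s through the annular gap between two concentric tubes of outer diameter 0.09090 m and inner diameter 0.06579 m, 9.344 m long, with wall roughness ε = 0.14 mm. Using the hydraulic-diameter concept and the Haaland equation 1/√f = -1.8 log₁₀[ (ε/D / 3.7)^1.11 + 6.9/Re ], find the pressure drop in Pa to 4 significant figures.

ΔP ≈ 245.3 Pa

Hydraulic diameter D_h = 4A/P = D_o - D_i = 0.0909 - 0.06579 = 0.02511 m.
Re = ρVD_h/μ = 0.6564·7.229·0.02511/1.26e-05 = 9456.
ε/D_h = 0.00014/0.02511 = 0.00558; Haaland gives 1/√f = -1.8 log₁₀[0.000737+0.00073] = 5.1, so f = 0.03844.
ΔP = f(L/D_h)(ρV²/2) = 0.03844·9.344/0.02511·17.15 = 245.3 Pa.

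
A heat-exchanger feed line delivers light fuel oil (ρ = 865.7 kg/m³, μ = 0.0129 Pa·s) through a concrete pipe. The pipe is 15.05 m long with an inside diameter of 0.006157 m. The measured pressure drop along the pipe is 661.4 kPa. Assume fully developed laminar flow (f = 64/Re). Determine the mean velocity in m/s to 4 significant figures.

For laminar flow, f = 64/Re with Re = ρVD/μ, so Darcy-Weisbach reduces to ΔP = 32μLV/D². Solving for V: V = ΔP·D²/(32μL) = 6.614e+05·(0.006157)²/(32·0.0129·15.05) = 4.036 m/s.
Check: Re = ρVD/μ = 865.7·4.036·0.006157/0.0129 = 1668 < 2300, so the laminar assumption holds.

V ≈ 4.036 m/s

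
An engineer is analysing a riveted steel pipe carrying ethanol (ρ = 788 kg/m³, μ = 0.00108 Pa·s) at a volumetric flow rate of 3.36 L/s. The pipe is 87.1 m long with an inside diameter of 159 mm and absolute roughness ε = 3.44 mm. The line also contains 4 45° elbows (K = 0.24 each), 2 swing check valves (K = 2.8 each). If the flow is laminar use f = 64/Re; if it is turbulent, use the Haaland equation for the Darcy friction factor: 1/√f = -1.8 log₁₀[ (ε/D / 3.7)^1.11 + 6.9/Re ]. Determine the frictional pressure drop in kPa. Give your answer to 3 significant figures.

ΔP ≈ 0.396 kPa

Q = 3.36 L/s = 3.36/1000 = 0.00336 m³/s.
Cross-sectional area A = πD²/4 = π(0.159)²/4 = 0.01986 m²; mean velocity V = Q/A = 0.00336/0.01986 = 0.1692 m/s.
Reynolds number Re = ρVD/μ = 788 · 0.1692 · 0.159 / 0.00108 = 1.963e+04.
Re > 4000 → turbulent. Relative roughness ε/D = 0.00344/0.159 = 0.0216. Haaland: 1/√f = -1.8 log₁₀[(0.0216/3.7)^1.11 + 6.9/1.963e+04] = -1.8 log₁₀[0.00332 + 0.000351] = 4.383, so f = 0.05205.
Total minor-loss coefficient ΣK = 4·0.24 + 2·2.8 = 6.56.
ΔP = [f·L/D + ΣK]·(ρV²/2) = [0.05205·87.1/0.159 + 6.56]·(788·0.1692²/2) = [28.52 + 6.56]·11.28 = 395.7 Pa.
ΔP = 395.7 Pa = 0.396 kPa.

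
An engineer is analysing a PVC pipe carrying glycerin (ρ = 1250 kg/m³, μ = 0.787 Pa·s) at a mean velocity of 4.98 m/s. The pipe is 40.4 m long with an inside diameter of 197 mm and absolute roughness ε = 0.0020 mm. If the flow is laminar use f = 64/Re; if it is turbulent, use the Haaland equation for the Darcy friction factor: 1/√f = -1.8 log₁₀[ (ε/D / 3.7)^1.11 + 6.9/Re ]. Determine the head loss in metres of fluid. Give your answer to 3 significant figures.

Reynolds number Re = ρVD/μ = 1250 · 4.98 · 0.197 / 0.787 = 1558.
Re < 2300 → laminar flow, so f = 64/Re = 64/1558 = 0.04107 (the turbulent correlation is not needed).
Darcy-Weisbach: ΔP = f(L/D)(ρV²/2) = 0.04107·(40.4/0.197)·(1250·4.98²/2) = 0.04107·205.1·1.55e+04 = 1.306e+05 Pa.
Head loss h_f = ΔP/(ρg) = 1.306e+05/(1250·9.81) = 10.6 m.

h_f ≈ 10.6 m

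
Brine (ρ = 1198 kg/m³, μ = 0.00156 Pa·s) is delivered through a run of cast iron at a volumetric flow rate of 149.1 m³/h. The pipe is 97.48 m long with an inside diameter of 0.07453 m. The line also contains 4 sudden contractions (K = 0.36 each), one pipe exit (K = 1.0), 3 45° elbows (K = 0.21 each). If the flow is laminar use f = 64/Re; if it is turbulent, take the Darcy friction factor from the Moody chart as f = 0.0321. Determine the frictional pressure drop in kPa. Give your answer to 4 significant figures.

ΔP ≈ 2432 kPa

Q = 149.1 m³/h = 149.1/3600 = 0.04142 m³/s.
Cross-sectional area A = πD²/4 = π(0.07453)²/4 = 0.004363 m²; mean velocity V = Q/A = 0.04142/0.004363 = 9.493 m/s.
Reynolds number Re = ρVD/μ = 1198 · 9.493 · 0.07453 / 0.00156 = 5.434e+05.
Re > 4000 → turbulent; use the Moody-chart value f = 0.0321.
Total minor-loss coefficient ΣK = 4·0.36 + 1·1 + 3·0.21 = 3.07.
ΔP = [f·L/D + ΣK]·(ρV²/2) = [0.0321·97.48/0.07453 + 3.07]·(1198·9.493²/2) = [41.98 + 3.07]·5.398e+04 = 2.432e+06 Pa.
ΔP = 2.432e+06 Pa = 2432 kPa.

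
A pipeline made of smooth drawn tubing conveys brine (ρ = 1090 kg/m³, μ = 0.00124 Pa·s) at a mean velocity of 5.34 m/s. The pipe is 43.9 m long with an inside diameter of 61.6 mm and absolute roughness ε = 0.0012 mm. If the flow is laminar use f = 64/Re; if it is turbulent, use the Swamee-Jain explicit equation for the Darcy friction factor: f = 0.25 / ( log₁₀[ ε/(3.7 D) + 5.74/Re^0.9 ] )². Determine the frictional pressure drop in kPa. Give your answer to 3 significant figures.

ΔP ≈ 163 kPa

Reynolds number Re = ρVD/μ = 1090 · 5.34 · 0.0616 / 0.00124 = 2.892e+05.
Re > 4000 → turbulent. Relative roughness ε/D = 1.2e-06/0.0616 = 1.95e-05. Swamee-Jain: f = 0.25/(log₁₀[1.95e-05/3.7 + 5.74/2.892e+05^0.9])² = 0.25/(log₁₀[5.27e-06 + 6.98e-05])² = 0.25/(-4.125)² = 0.0147.
Darcy-Weisbach: ΔP = f(L/D)(ρV²/2) = 0.0147·(43.9/0.0616)·(1090·5.34²/2) = 0.0147·712.7·1.554e+04 = 1.628e+05 Pa.
ΔP = 1.628e+05 Pa = 163 kPa.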